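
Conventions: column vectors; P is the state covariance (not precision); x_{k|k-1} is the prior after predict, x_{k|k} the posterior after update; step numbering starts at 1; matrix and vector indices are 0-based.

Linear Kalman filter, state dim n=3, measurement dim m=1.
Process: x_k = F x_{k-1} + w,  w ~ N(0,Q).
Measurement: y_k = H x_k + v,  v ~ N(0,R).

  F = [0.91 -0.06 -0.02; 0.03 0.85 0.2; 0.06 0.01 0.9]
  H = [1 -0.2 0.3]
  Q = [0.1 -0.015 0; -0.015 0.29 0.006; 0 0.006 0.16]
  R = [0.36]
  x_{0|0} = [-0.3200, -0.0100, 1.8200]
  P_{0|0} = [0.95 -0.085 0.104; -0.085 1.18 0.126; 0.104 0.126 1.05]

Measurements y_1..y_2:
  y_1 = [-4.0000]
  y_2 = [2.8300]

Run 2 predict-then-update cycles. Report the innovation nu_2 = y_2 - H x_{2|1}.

innov = [5.6813]

step 1: x^-=[-0.3270, 0.3459, 1.6187]  P^-=[0.8972 -0.1038 0.1100; -0.1038 1.2252 0.3031; 0.1100 0.3031 1.0274]  S=[1.4698]  K=[0.6470; -0.1755; 0.2433]  nu=[-4.0894]  x^+=[-2.9728, 1.0636, 0.6237]  P^+=[0.2819 0.0631 -0.1214; 0.0631 1.1799 0.3658; -0.1214 0.3658 0.9404]
step 2: x^-=[-2.7815, 0.9396, 0.3936]  P^-=[0.3365 -0.0552 -0.1210; -0.0552 1.3065 0.4649; -0.1210 0.4649 0.9164]  S=[0.7249]  K=[0.4293; -0.2442; 0.0841]  nu=[5.6813]  x^+=[-0.3423, -0.4478, 0.8714]  P^+=[0.2029 0.0208 -0.1472; 0.0208 1.2633 0.4798; -0.1472 0.4798 0.9113]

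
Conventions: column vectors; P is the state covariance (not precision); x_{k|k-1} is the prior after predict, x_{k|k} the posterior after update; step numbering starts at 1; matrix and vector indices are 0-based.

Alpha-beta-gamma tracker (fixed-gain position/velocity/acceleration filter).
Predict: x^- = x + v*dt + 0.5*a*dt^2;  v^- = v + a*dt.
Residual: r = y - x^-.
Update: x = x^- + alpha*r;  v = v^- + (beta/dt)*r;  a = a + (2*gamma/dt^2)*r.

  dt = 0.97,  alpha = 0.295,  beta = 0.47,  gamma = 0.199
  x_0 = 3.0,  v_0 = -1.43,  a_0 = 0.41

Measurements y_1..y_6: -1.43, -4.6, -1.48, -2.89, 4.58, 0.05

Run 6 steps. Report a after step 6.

step 1: x_pred=1.8058  r=-3.2358  x^+=0.8512  v^+=-2.6002  a^+=-0.9587
step 2: x_pred=-2.1220  r=-2.4780  x^+=-2.8530  v^+=-4.7308  a^+=-2.0069
step 3: x_pred=-8.3861  r=6.9061  x^+=-6.3488  v^+=-3.3313  a^+=0.9143
step 4: x_pred=-9.1500  r=6.2600  x^+=-7.3033  v^+=0.5888  a^+=3.5623
step 5: x_pred=-5.0563  r=9.6363  x^+=-2.2136  v^+=8.7133  a^+=7.6385
step 6: x_pred=9.8318  r=-9.7818  x^+=6.9462  v^+=11.3830  a^+=3.5008

a_post = 3.5008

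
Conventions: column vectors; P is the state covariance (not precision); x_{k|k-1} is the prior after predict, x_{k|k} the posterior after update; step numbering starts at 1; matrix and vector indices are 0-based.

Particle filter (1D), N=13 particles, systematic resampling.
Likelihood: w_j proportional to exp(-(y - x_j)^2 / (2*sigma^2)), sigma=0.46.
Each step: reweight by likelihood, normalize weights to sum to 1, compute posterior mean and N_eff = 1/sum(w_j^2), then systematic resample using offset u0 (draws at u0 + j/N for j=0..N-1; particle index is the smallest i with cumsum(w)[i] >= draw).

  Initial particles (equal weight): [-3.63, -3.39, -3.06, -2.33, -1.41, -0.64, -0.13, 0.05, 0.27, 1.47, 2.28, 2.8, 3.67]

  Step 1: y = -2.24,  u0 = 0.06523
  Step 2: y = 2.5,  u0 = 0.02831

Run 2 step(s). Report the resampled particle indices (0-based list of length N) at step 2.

step 1: w=[0.0072, 0.0305, 0.1419, 0.6821, 0.1365, 0.0016, 0.0000, 0.0000, 0.0000, 0.0000, 0.0000, 0.0000, 0.0000]  mean=-2.3470  Neff=1.9801  idx=[2, 2, 3, 3, 3, 3, 3, 3, 3, 3, 3, 4, 4]
step 2: w=[0.0000, 0.0000, 0.0000, 0.0000, 0.0000, 0.0000, 0.0000, 0.0000, 0.0000, 0.0000, 0.0000, 0.5000, 0.5000]  mean=-1.4100  Neff=2.0000  idx=[11, 11, 11, 11, 11, 11, 11, 12, 12, 12, 12, 12, 12]

resampled_idx = [11, 11, 11, 11, 11, 11, 11, 12, 12, 12, 12, 12, 12]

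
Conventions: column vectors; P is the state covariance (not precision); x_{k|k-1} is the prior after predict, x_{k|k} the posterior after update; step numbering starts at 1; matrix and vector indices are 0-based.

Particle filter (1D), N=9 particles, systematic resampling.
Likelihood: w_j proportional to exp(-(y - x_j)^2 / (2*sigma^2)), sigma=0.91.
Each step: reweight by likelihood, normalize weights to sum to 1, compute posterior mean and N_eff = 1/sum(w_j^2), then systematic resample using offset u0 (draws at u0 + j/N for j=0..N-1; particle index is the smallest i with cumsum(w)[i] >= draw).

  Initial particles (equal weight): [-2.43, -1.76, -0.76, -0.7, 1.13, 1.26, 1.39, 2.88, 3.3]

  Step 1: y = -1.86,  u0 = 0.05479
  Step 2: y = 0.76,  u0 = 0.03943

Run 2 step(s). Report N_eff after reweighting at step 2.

step 1: w=[0.2988, 0.3614, 0.1751, 0.1614, 0.0016, 0.0010, 0.0006, 0.0000, 0.0000]  mean=-1.6043  Neff=3.6150  idx=[0, 0, 0, 1, 1, 1, 2, 2, 3]
step 2: w=[0.0025, 0.0025, 0.0025, 0.0256, 0.0256, 0.0256, 0.2940, 0.2940, 0.3275]  mean=-0.8300  Neff=3.5450  idx=[4, 6, 6, 6, 7, 7, 8, 8, 8]

N_eff = 3.5450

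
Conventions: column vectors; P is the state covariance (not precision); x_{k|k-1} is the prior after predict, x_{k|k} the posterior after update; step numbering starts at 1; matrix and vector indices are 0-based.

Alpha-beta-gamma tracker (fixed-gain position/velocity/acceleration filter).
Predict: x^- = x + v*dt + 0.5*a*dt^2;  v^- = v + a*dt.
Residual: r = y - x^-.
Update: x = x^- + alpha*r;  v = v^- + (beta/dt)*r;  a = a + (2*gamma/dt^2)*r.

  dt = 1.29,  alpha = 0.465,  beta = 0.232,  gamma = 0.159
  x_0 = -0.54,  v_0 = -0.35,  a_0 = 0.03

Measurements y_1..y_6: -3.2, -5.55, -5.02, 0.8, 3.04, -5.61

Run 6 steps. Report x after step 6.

x_post = -0.2435

step 1: x_pred=-0.9665  r=-2.2335  x^+=-2.0051  v^+=-0.7130  a^+=-0.3968
step 2: x_pred=-3.2550  r=-2.2950  x^+=-4.3222  v^+=-1.6376  a^+=-0.8354
step 3: x_pred=-7.1297  r=2.1097  x^+=-6.1487  v^+=-2.3358  a^+=-0.4322
step 4: x_pred=-9.5215  r=10.3215  x^+=-4.7220  v^+=-1.0371  a^+=1.5402
step 5: x_pred=-4.7783  r=7.8183  x^+=-1.1428  v^+=2.3558  a^+=3.0342
step 6: x_pred=4.4209  r=-10.0309  x^+=-0.2435  v^+=4.4660  a^+=1.1174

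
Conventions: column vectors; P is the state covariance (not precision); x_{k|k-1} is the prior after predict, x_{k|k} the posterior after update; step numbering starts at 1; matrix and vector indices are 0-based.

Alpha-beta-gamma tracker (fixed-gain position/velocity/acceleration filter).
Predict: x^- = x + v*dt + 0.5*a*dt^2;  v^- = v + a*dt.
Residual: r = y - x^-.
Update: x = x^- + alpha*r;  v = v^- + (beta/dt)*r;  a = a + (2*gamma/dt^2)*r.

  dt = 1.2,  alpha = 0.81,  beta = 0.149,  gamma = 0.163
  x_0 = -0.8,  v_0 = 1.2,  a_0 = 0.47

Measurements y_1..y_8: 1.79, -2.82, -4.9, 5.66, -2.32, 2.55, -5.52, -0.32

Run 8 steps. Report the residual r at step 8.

step 1: x_pred=0.9784  r=0.8116  x^+=1.6358  v^+=1.8648  a^+=0.6537
step 2: x_pred=4.3442  r=-7.1642  x^+=-1.4588  v^+=1.7597  a^+=-0.9682
step 3: x_pred=-0.0442  r=-4.8558  x^+=-3.9774  v^+=-0.0050  a^+=-2.0675
step 4: x_pred=-5.4720  r=11.1320  x^+=3.5449  v^+=-1.1037  a^+=0.4527
step 5: x_pred=2.5464  r=-4.8664  x^+=-1.3954  v^+=-1.1647  a^+=-0.6490
step 6: x_pred=-3.2603  r=5.8103  x^+=1.4460  v^+=-1.2221  a^+=0.6664
step 7: x_pred=0.4594  r=-5.9794  x^+=-4.3839  v^+=-1.1648  a^+=-0.6873
step 8: x_pred=-6.2765  r=5.9565  x^+=-1.4517  v^+=-1.2499  a^+=0.6612

resid = 5.9565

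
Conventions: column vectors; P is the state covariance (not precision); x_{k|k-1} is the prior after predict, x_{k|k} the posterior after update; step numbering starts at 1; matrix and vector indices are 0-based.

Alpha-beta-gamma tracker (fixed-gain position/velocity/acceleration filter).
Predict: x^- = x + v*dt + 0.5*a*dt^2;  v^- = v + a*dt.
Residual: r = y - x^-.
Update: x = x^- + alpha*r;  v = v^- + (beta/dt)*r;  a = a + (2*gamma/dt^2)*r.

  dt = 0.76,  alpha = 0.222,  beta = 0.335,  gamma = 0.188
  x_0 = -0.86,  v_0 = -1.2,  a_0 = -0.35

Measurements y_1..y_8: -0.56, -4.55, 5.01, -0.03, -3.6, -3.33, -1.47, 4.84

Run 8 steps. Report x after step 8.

step 1: x_pred=-1.8731  r=1.3131  x^+=-1.5816  v^+=-0.8872  a^+=0.5048
step 2: x_pred=-2.1101  r=-2.4399  x^+=-2.6517  v^+=-1.5791  a^+=-1.0835
step 3: x_pred=-4.1648  r=9.1748  x^+=-2.1280  v^+=1.6416  a^+=4.8889
step 4: x_pred=0.5316  r=-0.5616  x^+=0.4069  v^+=5.1096  a^+=4.5234
step 5: x_pred=5.5966  r=-9.1966  x^+=3.5549  v^+=4.4937  a^+=-1.4633
step 6: x_pred=6.5475  r=-9.8775  x^+=4.3547  v^+=-0.9724  a^+=-7.8933
step 7: x_pred=1.3361  r=-2.8061  x^+=0.7132  v^+=-8.2082  a^+=-9.7200
step 8: x_pred=-8.3321  r=13.1721  x^+=-5.4079  v^+=-9.7892  a^+=-1.1453

x_post = -5.4079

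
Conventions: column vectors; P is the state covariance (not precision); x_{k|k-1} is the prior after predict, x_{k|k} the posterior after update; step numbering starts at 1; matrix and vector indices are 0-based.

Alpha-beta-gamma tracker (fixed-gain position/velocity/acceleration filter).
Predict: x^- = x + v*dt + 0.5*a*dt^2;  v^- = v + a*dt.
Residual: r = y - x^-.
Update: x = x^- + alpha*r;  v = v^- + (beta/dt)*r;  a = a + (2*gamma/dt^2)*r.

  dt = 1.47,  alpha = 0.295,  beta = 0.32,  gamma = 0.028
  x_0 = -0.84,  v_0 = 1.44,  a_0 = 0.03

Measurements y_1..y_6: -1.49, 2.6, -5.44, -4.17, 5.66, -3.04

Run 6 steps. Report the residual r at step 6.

step 1: x_pred=1.3092  r=-2.7992  x^+=0.4834  v^+=0.8747  a^+=-0.0425
step 2: x_pred=1.7234  r=0.8766  x^+=1.9820  v^+=1.0030  a^+=-0.0198
step 3: x_pred=3.4350  r=-8.8750  x^+=0.8169  v^+=-0.9581  a^+=-0.2498
step 4: x_pred=-0.8614  r=-3.3086  x^+=-1.8374  v^+=-2.0456  a^+=-0.3356
step 5: x_pred=-5.2070  r=10.8670  x^+=-2.0012  v^+=-0.1732  a^+=-0.0539
step 6: x_pred=-2.3141  r=-0.7259  x^+=-2.5283  v^+=-0.4105  a^+=-0.0728

resid = -0.7259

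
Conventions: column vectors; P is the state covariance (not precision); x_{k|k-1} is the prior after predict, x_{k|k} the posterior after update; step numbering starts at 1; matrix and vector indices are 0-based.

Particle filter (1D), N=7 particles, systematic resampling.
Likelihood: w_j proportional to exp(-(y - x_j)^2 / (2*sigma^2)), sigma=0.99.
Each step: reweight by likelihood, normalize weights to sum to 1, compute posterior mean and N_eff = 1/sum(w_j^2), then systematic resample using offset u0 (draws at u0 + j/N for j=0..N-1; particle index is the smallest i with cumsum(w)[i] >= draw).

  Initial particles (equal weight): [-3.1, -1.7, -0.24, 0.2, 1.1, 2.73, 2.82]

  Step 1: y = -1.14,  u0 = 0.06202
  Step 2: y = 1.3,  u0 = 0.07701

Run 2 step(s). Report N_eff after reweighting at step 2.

step 1: w=[0.0661, 0.3995, 0.3102, 0.1876, 0.0363, 0.0002, 0.0002]  mean=-0.8800  Neff=3.3703  idx=[0, 1, 1, 2, 2, 3, 3]
step 2: w=[0.0000, 0.0060, 0.0060, 0.1759, 0.1759, 0.3181, 0.3181]  mean=0.0224  Neff=3.7830  idx=[3, 4, 4, 5, 5, 6, 6]

N_eff = 3.7830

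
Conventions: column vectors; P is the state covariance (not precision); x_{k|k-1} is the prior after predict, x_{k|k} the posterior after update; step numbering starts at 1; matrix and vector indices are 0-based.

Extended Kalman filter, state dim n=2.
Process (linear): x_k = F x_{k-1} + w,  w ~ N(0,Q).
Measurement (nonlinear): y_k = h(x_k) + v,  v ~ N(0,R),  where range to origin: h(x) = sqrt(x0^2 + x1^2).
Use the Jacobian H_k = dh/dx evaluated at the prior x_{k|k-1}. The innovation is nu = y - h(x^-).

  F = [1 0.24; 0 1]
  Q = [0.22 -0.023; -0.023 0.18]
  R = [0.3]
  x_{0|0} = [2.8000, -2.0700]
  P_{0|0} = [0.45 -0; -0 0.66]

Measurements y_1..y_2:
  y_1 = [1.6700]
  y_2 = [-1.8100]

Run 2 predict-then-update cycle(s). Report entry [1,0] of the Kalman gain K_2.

K[1,0] = -0.3564

step 1: x^-=[2.3032, -2.0700]  P^-=[0.7080 0.1354; 0.1354 0.8400]  H_jac=[0.7438 -0.6685]  S=[0.9324]  K=[0.4677; -0.4942]  nu=[-1.4267]  x^+=[1.6359, -1.3649]  P^+=[0.5041 0.3509; 0.3509 0.6123]
step 2: x^-=[1.3083, -1.3649]  P^-=[0.9278 0.4749; 0.4749 0.7923]  H_jac=[0.6920 -0.7219]  S=[0.6827]  K=[0.4382; -0.3564]  nu=[-3.7007]  x^+=[-0.3135, -0.0459]  P^+=[0.7966 0.5815; 0.5815 0.7055]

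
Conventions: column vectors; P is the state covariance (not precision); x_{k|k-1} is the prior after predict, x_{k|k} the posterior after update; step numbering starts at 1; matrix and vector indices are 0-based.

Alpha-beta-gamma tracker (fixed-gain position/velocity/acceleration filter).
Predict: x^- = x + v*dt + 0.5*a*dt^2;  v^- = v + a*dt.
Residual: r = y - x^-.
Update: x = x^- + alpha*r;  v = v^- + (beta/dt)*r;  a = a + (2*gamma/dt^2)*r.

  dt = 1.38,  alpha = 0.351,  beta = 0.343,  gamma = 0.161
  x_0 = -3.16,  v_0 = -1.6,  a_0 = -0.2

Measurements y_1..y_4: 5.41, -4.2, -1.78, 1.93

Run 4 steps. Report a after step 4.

a_post = -0.2234

step 1: x_pred=-5.5584  r=10.9684  x^+=-1.7085  v^+=0.8502  a^+=1.6546
step 2: x_pred=1.0403  r=-5.2403  x^+=-0.7991  v^+=1.8310  a^+=0.7685
step 3: x_pred=2.4596  r=-4.2396  x^+=0.9715  v^+=1.8379  a^+=0.0517
step 4: x_pred=3.5570  r=-1.6270  x^+=2.9859  v^+=1.5048  a^+=-0.2234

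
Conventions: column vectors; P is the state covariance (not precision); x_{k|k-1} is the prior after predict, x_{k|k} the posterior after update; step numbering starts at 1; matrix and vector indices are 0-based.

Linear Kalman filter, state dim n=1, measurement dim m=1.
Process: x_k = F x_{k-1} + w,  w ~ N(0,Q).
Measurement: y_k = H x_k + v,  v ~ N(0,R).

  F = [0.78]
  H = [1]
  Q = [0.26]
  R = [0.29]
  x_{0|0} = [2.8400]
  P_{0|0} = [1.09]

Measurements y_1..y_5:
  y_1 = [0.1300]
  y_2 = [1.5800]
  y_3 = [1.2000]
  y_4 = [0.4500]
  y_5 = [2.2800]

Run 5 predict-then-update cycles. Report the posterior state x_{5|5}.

step 1: x^-=[2.2152]  P^-=[0.9232]  S=[1.2132]  K=[0.7610]  nu=[-2.0852]  x^+=[0.6285]  P^+=[0.2207]
step 2: x^-=[0.4902]  P^-=[0.3943]  S=[0.6843]  K=[0.5762]  nu=[1.0898]  x^+=[1.1181]  P^+=[0.1671]
step 3: x^-=[0.8721]  P^-=[0.3617]  S=[0.6517]  K=[0.5550]  nu=[0.3279]  x^+=[1.0541]  P^+=[0.1609]
step 4: x^-=[0.8222]  P^-=[0.3579]  S=[0.6479]  K=[0.5524]  nu=[-0.3722]  x^+=[0.6166]  P^+=[0.1602]
step 5: x^-=[0.4809]  P^-=[0.3575]  S=[0.6475]  K=[0.5521]  nu=[1.7991]  x^+=[1.4742]  P^+=[0.1601]

x_post = [1.4742]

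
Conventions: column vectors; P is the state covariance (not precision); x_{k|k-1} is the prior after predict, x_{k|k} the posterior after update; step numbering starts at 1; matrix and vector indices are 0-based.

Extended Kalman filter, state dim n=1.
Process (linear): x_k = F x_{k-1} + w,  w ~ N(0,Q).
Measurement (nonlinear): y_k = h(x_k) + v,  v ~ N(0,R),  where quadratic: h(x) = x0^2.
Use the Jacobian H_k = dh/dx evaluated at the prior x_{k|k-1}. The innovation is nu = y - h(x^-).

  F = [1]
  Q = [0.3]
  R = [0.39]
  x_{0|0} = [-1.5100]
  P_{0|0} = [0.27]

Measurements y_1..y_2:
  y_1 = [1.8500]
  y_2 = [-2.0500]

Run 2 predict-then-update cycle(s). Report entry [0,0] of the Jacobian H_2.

H_jac[0,0] = -2.7550

step 1: x^-=[-1.5100]  P^-=[0.5700]  H_jac=[-3.0200]  S=[5.5886]  K=[-0.3080]  nu=[-0.4301]  x^+=[-1.3775]  P^+=[0.0398]
step 2: x^-=[-1.3775]  P^-=[0.3398]  H_jac=[-2.7550]  S=[2.9690]  K=[-0.3153]  nu=[-3.9476]  x^+=[-0.1329]  P^+=[0.0446]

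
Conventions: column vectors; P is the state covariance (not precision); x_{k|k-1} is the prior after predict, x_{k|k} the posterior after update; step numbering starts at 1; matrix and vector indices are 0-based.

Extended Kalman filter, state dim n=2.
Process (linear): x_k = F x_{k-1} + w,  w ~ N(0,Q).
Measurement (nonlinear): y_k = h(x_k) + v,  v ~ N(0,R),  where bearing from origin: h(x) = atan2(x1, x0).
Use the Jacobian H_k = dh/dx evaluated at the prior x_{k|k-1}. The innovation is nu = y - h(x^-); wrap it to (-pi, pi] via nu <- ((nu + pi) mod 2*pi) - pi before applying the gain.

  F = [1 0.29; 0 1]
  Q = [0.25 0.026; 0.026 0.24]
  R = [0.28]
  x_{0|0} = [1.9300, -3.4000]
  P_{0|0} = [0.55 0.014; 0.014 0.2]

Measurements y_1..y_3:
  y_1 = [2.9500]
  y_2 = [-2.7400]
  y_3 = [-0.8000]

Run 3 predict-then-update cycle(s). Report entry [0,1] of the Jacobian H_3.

step 1: x^-=[0.9440, -3.4000]  P^-=[0.8249 0.0980; 0.0980 0.4400]  H_jac=[0.2731 0.0758]  S=[0.3481]  K=[0.6685; 0.1727]  nu=[-2.0332]  x^+=[-0.4151, -3.7512]  P^+=[0.6694 0.0578; 0.0578 0.4296]
step 2: x^-=[-1.5030, -3.7512]  P^-=[0.9891 0.2084; 0.2084 0.6696]  H_jac=[0.2297 -0.0920]  S=[0.3290]  K=[0.6322; -0.0418]  nu=[-0.7881]  x^+=[-2.0012, -3.7182]  P^+=[0.8576 0.2171; 0.2171 0.6690]
step 3: x^-=[-3.0795, -3.7182]  P^-=[1.2897 0.4371; 0.4371 0.9090]  H_jac=[0.1595 -0.1321]  S=[0.3103]  K=[0.4770; -0.1624]  nu=[1.4625]  x^+=[-2.3819, -3.9556]  P^+=[1.2191 0.4611; 0.4611 0.9009]

H_jac[0,1] = -0.1321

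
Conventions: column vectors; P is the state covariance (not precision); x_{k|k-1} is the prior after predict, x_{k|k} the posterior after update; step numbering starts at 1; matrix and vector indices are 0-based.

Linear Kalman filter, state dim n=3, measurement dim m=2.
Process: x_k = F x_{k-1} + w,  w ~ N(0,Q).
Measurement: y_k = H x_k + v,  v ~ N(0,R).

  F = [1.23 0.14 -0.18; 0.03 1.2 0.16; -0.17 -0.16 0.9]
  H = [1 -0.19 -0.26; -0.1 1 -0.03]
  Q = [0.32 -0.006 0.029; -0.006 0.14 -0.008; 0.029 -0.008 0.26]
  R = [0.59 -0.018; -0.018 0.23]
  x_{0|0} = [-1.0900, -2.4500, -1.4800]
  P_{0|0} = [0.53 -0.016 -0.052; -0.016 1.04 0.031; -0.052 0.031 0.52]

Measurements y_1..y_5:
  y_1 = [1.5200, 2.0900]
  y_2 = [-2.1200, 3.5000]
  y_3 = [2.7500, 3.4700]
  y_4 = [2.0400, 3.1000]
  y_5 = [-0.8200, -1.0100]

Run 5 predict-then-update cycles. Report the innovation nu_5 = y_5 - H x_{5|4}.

step 1: x^-=[-1.4173, -3.2095, -0.7547]  P^-=[1.1750 0.1337 -0.2402; 0.1337 1.6616 -0.0995; -0.2402 -0.0995 0.7293]  S=[1.9386 -0.2831; -0.2831 1.8818]  K=[0.6411 0.1089; 0.0486 0.8848; -0.2244 -0.0855]  nu=[2.1313, 5.1351]  x^+=[0.5081, 1.4376, -1.6720]  P^+=[0.3954 0.0540 0.0338; 0.0540 0.2082 0.0066; 0.0338 0.0066 0.6287]
step 2: x^-=[1.1272, 1.4729, -1.8212]  P^-=[0.9459 0.1107 -0.1326; 0.1107 0.4631 0.0362; -0.1326 0.0362 0.7767]  S=[1.6356 -0.0904; -0.0904 0.6781]  K=[0.5926 0.1086; 0.0452 0.6710; -0.2081 0.0109]  nu=[-3.4409, 2.0852]  x^+=[-0.6852, 2.7164, -1.0824]  P^+=[0.3753 0.0538 0.0669; 0.0538 0.1599 0.0341; 0.0669 0.0341 0.7053]
step 3: x^-=[-0.2677, 3.0660, -1.2923]  P^-=[0.9009 0.1003 -0.0978; 0.1003 0.4063 0.0856; -0.0978 0.0856 0.8189]  S=[1.5822 -0.0981; -0.0981 0.6202]  K=[0.5805 0.1130; 0.0403 0.6411; -0.2016 0.0824]  nu=[3.2643, 0.3385]  x^+=[1.6653, 3.4144, -1.9224]  P^+=[0.3728 0.0553 0.0840; 0.0553 0.1539 0.0534; 0.0840 0.0534 0.7472]
step 4: x^-=[2.8724, 3.8397, -2.5596]  P^-=[0.8904 0.0997 -0.0818; 0.0997 0.4063 0.1129; -0.0818 0.1129 0.8418]  S=[1.5678 -0.1044; -0.1044 0.6188]  K=[0.5773 0.1187; 0.0384 0.6415; -0.1974 0.1215]  nu=[-0.7683, -0.5292]  x^+=[2.3660, 3.4707, -2.4722]  P^+=[0.3734 0.0570 0.0928; 0.0570 0.1545 0.0638; 0.0928 0.0638 0.7666]
step 5: x^-=[3.8411, 3.8402, -3.1825]  P^-=[0.8882 0.1015 -0.0739; 0.1015 0.4119 0.1261; -0.0739 0.1261 0.8520]  S=[1.5630 -0.1068; -0.1068 0.6232]  K=[0.5766 0.1227; 0.0380 0.6450; -0.1948 0.1399]  nu=[-4.7589, -4.5616]  x^+=[0.5374, 0.7172, -2.8936]  P^+=[0.3743 0.0582 0.0970; 0.0582 0.1556 0.0686; 0.0970 0.0686 0.7747]

innov = [-4.7589, -4.5616]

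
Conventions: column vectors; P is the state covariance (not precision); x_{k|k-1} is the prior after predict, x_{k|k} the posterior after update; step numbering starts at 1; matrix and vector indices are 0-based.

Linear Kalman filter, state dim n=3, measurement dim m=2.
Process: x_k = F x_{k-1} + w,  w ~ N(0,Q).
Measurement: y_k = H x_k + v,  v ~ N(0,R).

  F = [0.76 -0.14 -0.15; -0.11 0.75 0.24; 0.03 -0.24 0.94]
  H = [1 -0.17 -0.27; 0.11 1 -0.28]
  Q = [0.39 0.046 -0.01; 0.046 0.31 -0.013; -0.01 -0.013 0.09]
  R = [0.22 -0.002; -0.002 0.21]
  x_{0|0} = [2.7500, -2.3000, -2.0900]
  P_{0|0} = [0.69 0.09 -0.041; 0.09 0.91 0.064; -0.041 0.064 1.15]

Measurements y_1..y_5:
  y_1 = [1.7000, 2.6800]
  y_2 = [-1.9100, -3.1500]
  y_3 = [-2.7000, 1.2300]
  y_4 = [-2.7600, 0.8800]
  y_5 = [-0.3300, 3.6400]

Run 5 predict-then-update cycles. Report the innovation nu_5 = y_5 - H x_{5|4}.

step 1: x^-=[2.7255, -2.5291, -1.3301]  P^-=[0.8251 -0.1135 -0.1779; -0.1135 0.9068 0.1301; -0.1779 0.1301 1.1267]  S=[1.3000 -0.0654; -0.0654 1.1283]  K=[0.6897 0.0640; -0.1952 0.7491; -0.3981 -0.2047]  nu=[-1.8146, 4.5369]  x^+=[1.7644, 1.2235, -1.5363]  P^+=[0.2079 0.0404 0.1830; 0.0404 0.2051 0.1852; 0.1830 0.1852 0.8840]
step 2: x^-=[1.4001, 0.3548, -1.6848]  P^-=[0.4914 0.0083 -0.0184; 0.0083 0.5291 0.2531; -0.0184 0.2531 0.8093]  S=[0.8161 -0.0192; -0.0192 0.6698]  K=[0.6093 0.1182; -0.1678 0.6808; -0.3424 0.0267]  nu=[-3.7047, -4.1306]  x^+=[-1.3456, -1.8355, -0.5270]  P^+=[0.1818 0.0454 0.1493; 0.0454 0.1914 0.1895; 0.1493 0.1895 0.7128]
step 3: x^-=[-0.6866, -1.3551, -0.0952]  P^-=[0.4791 0.0136 -0.0205; 0.0136 0.5137 0.2233; -0.0205 0.2233 0.6533]  S=[0.7885 -0.0172; -0.0172 0.6600]  K=[0.6144 0.1252; -0.1551 0.6819; -0.2968 0.0500]  nu=[-2.2695, 2.6340]  x^+=[-1.7512, 0.7930, 0.7101]  P^+=[0.1737 0.0393 0.1190; 0.0393 0.1842 0.1609; 0.1190 0.1609 0.5817]
step 4: x^-=[-1.5484, 0.9578, 0.4246]  P^-=[0.4783 0.0143 -0.0201; 0.0143 0.4944 0.1791; -0.0201 0.1791 0.5483]  S=[0.7750 -0.0115; -0.0115 0.6573]  K=[0.6228 0.1214; -0.1423 0.6758; -0.2558 0.0311]  nu=[-0.9341, 0.2114]  x^+=[-2.1046, 1.2336, 0.6701]  P^+=[0.1697 0.0338 0.1008; 0.0338 0.1763 0.1351; 0.1008 0.1351 0.4968]
step 5: x^-=[-1.8727, 1.3175, 0.2707]  P^-=[0.4782 0.0155 -0.0179; 0.0155 0.4776 0.1462; -0.0179 0.1462 0.4835]  S=[0.7651 -0.0058; -0.0058 0.6539]  K=[0.6288 0.1174; -0.1324 0.6692; -0.2265 0.0115]  nu=[1.8398, 2.6043]  x^+=[-0.4102, 2.8166, -0.1161]  P^+=[0.1675 0.0302 0.0900; 0.0302 0.1703 0.1173; 0.0900 0.1173 0.4442]

innov = [1.8398, 2.6043]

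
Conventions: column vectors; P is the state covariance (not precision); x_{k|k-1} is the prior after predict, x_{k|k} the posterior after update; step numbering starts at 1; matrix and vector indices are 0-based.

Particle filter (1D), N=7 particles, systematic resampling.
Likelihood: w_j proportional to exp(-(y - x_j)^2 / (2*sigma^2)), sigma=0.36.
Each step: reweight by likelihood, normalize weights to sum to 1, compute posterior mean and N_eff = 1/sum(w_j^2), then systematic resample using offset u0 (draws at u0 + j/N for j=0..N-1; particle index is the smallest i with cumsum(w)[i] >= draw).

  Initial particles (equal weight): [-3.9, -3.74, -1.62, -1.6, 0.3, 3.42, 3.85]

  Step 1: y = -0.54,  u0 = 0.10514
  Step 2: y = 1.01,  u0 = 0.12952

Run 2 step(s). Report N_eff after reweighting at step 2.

N_eff = 5.0000

step 1: w=[0.0000, 0.0000, 0.1235, 0.1457, 0.7308, 0.0000, 0.0000]  mean=-0.2140  Neff=1.7527  idx=[2, 3, 4, 4, 4, 4, 4]
step 2: w=[0.0000, 0.0000, 0.2000, 0.2000, 0.2000, 0.2000, 0.2000]  mean=0.3000  Neff=5.0000  idx=[2, 3, 4, 4, 5, 6, 6]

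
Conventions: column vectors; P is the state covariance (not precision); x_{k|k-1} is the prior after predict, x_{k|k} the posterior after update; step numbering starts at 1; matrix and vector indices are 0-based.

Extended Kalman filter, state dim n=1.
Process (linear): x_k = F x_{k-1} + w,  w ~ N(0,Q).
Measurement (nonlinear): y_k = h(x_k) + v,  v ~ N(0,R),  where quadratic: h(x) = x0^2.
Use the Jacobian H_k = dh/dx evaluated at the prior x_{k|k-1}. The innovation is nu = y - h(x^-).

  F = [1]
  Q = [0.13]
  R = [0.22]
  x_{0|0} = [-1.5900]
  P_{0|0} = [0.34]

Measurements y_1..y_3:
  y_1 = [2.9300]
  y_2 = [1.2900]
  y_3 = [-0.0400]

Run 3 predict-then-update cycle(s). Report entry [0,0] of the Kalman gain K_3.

K[0,0] = -0.3170

step 1: x^-=[-1.5900]  P^-=[0.4700]  H_jac=[-3.1800]  S=[4.9728]  K=[-0.3006]  nu=[0.4019]  x^+=[-1.7108]  P^+=[0.0208]
step 2: x^-=[-1.7108]  P^-=[0.1508]  H_jac=[-3.4216]  S=[1.9854]  K=[-0.2599]  nu=[-1.6368]  x^+=[-1.2854]  P^+=[0.0167]
step 3: x^-=[-1.2854]  P^-=[0.1467]  H_jac=[-2.5708]  S=[1.1896]  K=[-0.3170]  nu=[-1.6923]  x^+=[-0.7489]  P^+=[0.0271]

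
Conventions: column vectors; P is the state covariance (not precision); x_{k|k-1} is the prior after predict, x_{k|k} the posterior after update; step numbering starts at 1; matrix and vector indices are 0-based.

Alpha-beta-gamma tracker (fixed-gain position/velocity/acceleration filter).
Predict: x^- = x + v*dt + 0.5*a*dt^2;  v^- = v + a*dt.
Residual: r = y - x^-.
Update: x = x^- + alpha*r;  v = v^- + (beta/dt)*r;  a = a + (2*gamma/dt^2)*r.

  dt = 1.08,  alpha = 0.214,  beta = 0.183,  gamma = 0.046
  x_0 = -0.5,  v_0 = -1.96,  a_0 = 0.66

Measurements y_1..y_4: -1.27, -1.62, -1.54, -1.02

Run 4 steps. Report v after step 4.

v_post = 1.7609

step 1: x_pred=-2.2319  r=0.9619  x^+=-2.0260  v^+=-1.0842  a^+=0.7359
step 2: x_pred=-2.7678  r=1.1478  x^+=-2.5222  v^+=-0.0950  a^+=0.8264
step 3: x_pred=-2.1428  r=0.6028  x^+=-2.0138  v^+=0.8997  a^+=0.8740
step 4: x_pred=-0.5325  r=-0.4875  x^+=-0.6368  v^+=1.7609  a^+=0.8355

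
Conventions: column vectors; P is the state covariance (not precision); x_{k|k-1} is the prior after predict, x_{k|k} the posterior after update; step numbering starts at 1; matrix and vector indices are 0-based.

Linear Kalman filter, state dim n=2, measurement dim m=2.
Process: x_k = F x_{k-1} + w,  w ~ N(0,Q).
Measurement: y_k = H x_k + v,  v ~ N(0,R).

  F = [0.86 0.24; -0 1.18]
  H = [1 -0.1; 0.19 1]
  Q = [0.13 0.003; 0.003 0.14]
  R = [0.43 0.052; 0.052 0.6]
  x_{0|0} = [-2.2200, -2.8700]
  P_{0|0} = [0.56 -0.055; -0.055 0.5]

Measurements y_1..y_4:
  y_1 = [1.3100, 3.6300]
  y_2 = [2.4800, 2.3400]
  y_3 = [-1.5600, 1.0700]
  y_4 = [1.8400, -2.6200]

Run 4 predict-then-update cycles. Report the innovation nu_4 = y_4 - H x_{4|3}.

step 1: x^-=[-2.5980, -3.3866]  P^-=[0.5503 0.0888; 0.0888 0.8362]  S=[0.9709 0.1600; 0.1600 1.4898]  K=[0.5459 0.0711; -0.0907 0.5823]  nu=[3.5693, 7.5102]  x^+=[-0.1152, 0.6633]  P^+=[0.2410 0.0253; 0.0253 0.3399]
step 2: x^-=[0.0601, 0.7827]  P^-=[0.3382 0.1249; 0.1249 0.6133]  S=[0.7494 0.1775; 0.1775 1.2729]  K=[0.4131 0.0910; -0.0348 0.5053]  nu=[2.4982, 1.5459]  x^+=[1.2329, 1.4768]  P^+=[0.1864 0.0407; 0.0407 0.2936]
step 3: x^-=[1.4147, 1.7427]  P^-=[0.3016 0.1274; 0.1274 0.5488]  S=[0.7116 0.1794; 0.1794 1.2081]  K=[0.3817 0.0962; -0.0183 0.4770]  nu=[-2.8004, -0.9414]  x^+=[0.2553, 1.3449]  P^+=[0.1736 0.0446; 0.0446 0.2768]
step 4: x^-=[0.5423, 1.5870]  P^-=[0.2927 0.1266; 0.1266 0.5254]  S=[0.7027 0.1793; 0.1793 1.1841]  K=[0.3737 0.0973; -0.0135 0.4661]  nu=[1.4564, -4.3100]  x^+=[0.6672, -0.4415]  P^+=[0.1703 0.0455; 0.0455 0.2703]

innov = [1.4564, -4.3100]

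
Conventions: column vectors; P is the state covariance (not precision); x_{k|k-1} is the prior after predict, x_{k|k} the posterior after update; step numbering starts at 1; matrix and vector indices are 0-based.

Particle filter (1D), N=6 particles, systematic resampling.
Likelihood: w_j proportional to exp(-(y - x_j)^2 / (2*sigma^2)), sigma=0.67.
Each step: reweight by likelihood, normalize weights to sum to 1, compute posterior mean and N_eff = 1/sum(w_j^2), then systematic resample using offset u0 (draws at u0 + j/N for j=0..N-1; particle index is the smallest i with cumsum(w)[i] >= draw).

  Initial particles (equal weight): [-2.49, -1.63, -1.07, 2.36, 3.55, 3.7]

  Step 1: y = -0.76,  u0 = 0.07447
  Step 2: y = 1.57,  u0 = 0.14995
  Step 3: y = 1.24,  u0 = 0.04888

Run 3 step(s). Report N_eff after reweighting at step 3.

step 1: w=[0.0261, 0.3154, 0.6584, 0.0000, 0.0000, 0.0000]  mean=-1.2837  Neff=1.8737  idx=[1, 1, 2, 2, 2, 2]
step 2: w=[0.0065, 0.0065, 0.2468, 0.2468, 0.2468, 0.2468]  mean=-1.0772  Neff=4.1040  idx=[2, 3, 3, 4, 5, 5]
step 3: w=[0.1667, 0.1667, 0.1667, 0.1667, 0.1667, 0.1667]  mean=-1.0700  Neff=6.0000  idx=[0, 1, 2, 3, 4, 5]

N_eff = 6.0000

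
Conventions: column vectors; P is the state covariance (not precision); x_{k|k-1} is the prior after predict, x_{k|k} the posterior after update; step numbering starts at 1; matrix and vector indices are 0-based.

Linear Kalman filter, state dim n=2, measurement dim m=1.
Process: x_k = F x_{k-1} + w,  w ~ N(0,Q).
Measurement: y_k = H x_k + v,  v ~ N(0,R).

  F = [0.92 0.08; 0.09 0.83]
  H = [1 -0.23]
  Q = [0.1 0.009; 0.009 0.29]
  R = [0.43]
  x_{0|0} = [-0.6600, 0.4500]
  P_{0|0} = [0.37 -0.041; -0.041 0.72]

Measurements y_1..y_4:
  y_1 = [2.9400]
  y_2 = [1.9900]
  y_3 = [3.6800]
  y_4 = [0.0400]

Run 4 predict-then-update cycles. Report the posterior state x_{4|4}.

x_post = [1.2793, 0.1639]

step 1: x^-=[-0.5712, 0.3141]  P^-=[0.4117 0.0558; 0.0558 0.7829]  S=[0.8575]  K=[0.4652; -0.1449]  nu=[3.5834]  x^+=[1.0958, -0.2050]  P^+=[0.2262 0.1136; 0.1136 0.7649]
step 2: x^-=[0.9918, -0.0716]  P^-=[0.3131 0.1661; 0.1661 0.8357]  S=[0.7109]  K=[0.3866; -0.0367]  nu=[0.9818]  x^+=[1.3714, -0.1076]  P^+=[0.2068 0.1762; 0.1762 0.8348]
step 3: x^-=[1.2530, 0.0341]  P^-=[0.3063 0.2174; 0.2174 0.8931]  S=[0.6836]  K=[0.3750; 0.0175]  nu=[2.4348]  x^+=[2.1660, 0.0767]  P^+=[0.2102 0.2129; 0.2129 0.8929]
step 4: x^-=[1.9989, 0.2586]  P^-=[0.3150 0.2498; 0.2498 0.9386]  S=[0.6797]  K=[0.3789; 0.0499]  nu=[-1.8994]  x^+=[1.2793, 0.1639]  P^+=[0.2174 0.2369; 0.2369 0.9369]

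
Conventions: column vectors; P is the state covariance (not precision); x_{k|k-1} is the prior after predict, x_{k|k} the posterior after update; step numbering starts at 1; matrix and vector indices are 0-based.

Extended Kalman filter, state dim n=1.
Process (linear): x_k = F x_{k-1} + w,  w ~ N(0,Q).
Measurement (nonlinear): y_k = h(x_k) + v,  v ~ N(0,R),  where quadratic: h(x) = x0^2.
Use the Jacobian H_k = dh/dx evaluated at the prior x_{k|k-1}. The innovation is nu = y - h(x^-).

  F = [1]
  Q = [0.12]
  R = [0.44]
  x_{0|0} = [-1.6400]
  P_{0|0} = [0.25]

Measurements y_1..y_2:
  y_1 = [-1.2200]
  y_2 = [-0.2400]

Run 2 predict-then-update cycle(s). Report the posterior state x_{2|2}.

x_post = [-0.4112]

step 1: x^-=[-1.6400]  P^-=[0.3700]  H_jac=[-3.2800]  S=[4.4206]  K=[-0.2745]  nu=[-3.9096]  x^+=[-0.5667]  P^+=[0.0368]
step 2: x^-=[-0.5667]  P^-=[0.1568]  H_jac=[-1.1334]  S=[0.6415]  K=[-0.2771]  nu=[-0.5611]  x^+=[-0.4112]  P^+=[0.1076]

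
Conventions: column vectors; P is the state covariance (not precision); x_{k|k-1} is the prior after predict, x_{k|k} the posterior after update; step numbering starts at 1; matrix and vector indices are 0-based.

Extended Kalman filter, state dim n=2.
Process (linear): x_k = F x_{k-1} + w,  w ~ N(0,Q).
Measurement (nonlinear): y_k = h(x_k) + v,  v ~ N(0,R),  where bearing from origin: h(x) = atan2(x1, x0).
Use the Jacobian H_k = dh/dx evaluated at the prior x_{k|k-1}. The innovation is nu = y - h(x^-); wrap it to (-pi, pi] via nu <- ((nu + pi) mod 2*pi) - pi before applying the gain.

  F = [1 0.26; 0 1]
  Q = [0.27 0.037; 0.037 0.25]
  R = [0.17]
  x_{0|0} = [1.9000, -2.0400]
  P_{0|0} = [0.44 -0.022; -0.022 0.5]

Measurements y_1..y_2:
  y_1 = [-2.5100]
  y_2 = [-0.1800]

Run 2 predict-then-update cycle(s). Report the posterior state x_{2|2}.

step 1: x^-=[1.3696, -2.0400]  P^-=[0.7324 0.1450; 0.1450 0.7500]  H_jac=[0.3379 0.2269]  S=[0.3144]  K=[0.8916; 0.6969]  nu=[-1.5305]  x^+=[0.0051, -3.1066]  P^+=[0.4824 -0.0504; -0.0504 0.5973]
step 2: x^-=[-0.8027, -3.1066]  P^-=[0.7666 0.1419; 0.1419 0.8473]  H_jac=[0.3018 -0.0780]  S=[0.2383]  K=[0.9244; -0.0975]  nu=[1.6436]  x^+=[0.7167, -3.2669]  P^+=[0.5630 0.1634; 0.1634 0.8450]

x_post = [0.7167, -3.2669]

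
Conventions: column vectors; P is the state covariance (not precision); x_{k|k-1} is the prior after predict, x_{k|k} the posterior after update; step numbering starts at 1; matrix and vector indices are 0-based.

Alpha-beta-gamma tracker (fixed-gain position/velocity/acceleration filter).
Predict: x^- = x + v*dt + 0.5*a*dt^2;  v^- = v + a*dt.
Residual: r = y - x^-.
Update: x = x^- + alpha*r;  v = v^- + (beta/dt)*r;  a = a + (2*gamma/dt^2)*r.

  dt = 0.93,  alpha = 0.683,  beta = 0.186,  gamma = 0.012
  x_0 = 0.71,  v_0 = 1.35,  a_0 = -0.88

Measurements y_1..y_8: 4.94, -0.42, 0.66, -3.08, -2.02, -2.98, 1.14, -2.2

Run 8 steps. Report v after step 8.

step 1: x_pred=1.5849  r=3.3551  x^+=3.8764  v^+=1.2026  a^+=-0.7869
step 2: x_pred=4.6546  r=-5.0746  x^+=1.1886  v^+=-0.5441  a^+=-0.9277
step 3: x_pred=0.2814  r=0.3786  x^+=0.5400  v^+=-1.3312  a^+=-0.9172
step 4: x_pred=-1.0947  r=-1.9853  x^+=-2.4506  v^+=-2.5813  a^+=-0.9723
step 5: x_pred=-5.2717  r=3.2517  x^+=-3.0508  v^+=-2.8352  a^+=-0.8821
step 6: x_pred=-6.0689  r=3.0889  x^+=-3.9592  v^+=-3.0377  a^+=-0.7964
step 7: x_pred=-7.1286  r=8.2686  x^+=-1.4812  v^+=-2.1246  a^+=-0.5669
step 8: x_pred=-3.7022  r=1.5022  x^+=-2.6762  v^+=-2.3514  a^+=-0.5252

v_post = -2.3514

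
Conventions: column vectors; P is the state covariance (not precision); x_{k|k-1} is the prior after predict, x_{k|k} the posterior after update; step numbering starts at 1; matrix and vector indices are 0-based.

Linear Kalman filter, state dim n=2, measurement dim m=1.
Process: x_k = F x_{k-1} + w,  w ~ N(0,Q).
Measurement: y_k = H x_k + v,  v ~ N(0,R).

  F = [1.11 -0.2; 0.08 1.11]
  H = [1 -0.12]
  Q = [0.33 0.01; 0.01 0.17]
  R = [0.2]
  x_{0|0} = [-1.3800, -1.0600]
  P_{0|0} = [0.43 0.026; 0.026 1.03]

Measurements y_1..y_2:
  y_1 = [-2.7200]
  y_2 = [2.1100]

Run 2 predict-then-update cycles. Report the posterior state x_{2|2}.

x_post = [0.5740, -3.2622]

step 1: x^-=[-1.3198, -1.2870]  P^-=[0.8895 -0.1489; -0.1489 1.4464]  S=[1.1460]  K=[0.7917; -0.2813]  nu=[-1.5546]  x^+=[-2.5506, -0.8496]  P^+=[0.1711 0.1064; 0.1064 1.3557]
step 2: x^-=[-2.6613, -1.1471]  P^-=[0.5478 -0.1464; -0.1464 1.8604]  S=[0.8097]  K=[0.6982; -0.4565]  nu=[4.6336]  x^+=[0.5740, -3.2622]  P^+=[0.1531 0.1117; 0.1117 1.6917]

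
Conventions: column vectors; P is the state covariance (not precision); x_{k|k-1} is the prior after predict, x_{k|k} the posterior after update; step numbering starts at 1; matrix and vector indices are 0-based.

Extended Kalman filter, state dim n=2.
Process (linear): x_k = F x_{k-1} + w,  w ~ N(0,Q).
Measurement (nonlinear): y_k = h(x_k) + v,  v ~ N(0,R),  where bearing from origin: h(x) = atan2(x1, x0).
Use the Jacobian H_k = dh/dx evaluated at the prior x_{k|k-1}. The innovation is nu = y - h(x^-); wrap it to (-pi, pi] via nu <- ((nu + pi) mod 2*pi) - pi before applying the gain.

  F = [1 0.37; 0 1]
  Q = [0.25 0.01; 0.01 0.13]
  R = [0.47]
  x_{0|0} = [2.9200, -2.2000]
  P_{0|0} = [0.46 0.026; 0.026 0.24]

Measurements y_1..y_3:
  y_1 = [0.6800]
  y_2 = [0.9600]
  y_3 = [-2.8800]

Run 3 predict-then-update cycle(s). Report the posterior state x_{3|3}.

x_post = [1.1354, -2.2583]

step 1: x^-=[2.1060, -2.2000]  P^-=[0.7621 0.1248; 0.1248 0.3700]  H_jac=[0.2372 0.2271]  S=[0.5454]  K=[0.3834; 0.2083]  nu=[1.4872]  x^+=[2.6762, -1.8902]  P^+=[0.6819 0.0812; 0.0812 0.3463]
step 2: x^-=[1.9768, -1.8902]  P^-=[1.0395 0.2194; 0.2194 0.4763]  H_jac=[0.2527 0.2643]  S=[0.5989]  K=[0.5353; 0.3027]  nu=[1.7230]  x^+=[2.8992, -1.3686]  P^+=[0.8678 0.1223; 0.1223 0.4214]
step 3: x^-=[2.3928, -1.3686]  P^-=[1.2660 0.2883; 0.2883 0.5514]  H_jac=[0.1801 0.3149]  S=[0.5985]  K=[0.5327; 0.3769]  nu=[-2.3605]  x^+=[1.1354, -2.2583]  P^+=[1.0962 0.1681; 0.1681 0.4664]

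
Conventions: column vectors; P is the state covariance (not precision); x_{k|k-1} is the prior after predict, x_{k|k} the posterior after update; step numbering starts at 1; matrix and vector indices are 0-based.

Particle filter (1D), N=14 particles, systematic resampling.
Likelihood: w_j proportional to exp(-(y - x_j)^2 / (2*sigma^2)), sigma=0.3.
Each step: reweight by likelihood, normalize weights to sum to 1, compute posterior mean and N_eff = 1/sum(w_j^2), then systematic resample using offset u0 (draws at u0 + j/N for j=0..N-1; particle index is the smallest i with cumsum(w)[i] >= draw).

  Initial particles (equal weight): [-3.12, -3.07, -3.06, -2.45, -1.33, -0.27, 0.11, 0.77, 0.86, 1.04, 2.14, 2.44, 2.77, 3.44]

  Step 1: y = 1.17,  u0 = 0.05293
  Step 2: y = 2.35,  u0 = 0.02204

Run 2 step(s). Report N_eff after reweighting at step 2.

step 1: w=[0.0000, 0.0000, 0.0000, 0.0000, 0.0000, 0.0000, 0.0010, 0.2146, 0.3061, 0.4753, 0.0028, 0.0001, 0.0000, 0.0000]  mean=0.9292  Neff=2.7342  idx=[7, 7, 7, 8, 8, 8, 8, 9, 9, 9, 9, 9, 9, 9]
step 2: w=[0.0018, 0.0018, 0.0018, 0.0084, 0.0084, 0.0084, 0.0084, 0.1373, 0.1373, 0.1373, 0.1373, 0.1373, 0.1373, 0.1373]  mean=1.0325  Neff=7.5600  idx=[4, 7, 7, 8, 8, 9, 9, 10, 11, 11, 12, 12, 13, 13]

N_eff = 7.5600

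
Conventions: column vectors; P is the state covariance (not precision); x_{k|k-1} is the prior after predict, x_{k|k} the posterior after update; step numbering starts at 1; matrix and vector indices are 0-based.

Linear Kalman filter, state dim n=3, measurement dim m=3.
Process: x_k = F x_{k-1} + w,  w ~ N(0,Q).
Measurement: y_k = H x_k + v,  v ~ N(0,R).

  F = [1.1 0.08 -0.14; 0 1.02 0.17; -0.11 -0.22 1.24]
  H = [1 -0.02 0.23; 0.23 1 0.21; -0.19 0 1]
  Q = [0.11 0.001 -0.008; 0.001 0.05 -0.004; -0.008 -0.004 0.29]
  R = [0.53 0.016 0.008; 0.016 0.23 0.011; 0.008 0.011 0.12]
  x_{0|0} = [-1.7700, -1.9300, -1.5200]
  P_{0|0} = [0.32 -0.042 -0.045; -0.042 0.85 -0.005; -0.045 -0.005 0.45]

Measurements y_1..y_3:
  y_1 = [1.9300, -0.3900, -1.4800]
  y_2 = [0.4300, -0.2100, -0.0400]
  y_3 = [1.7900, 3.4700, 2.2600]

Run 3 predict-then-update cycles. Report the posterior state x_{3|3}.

x_post = [0.8207, 0.7491, 1.9035]

step 1: x^-=[-1.8886, -2.2270, -1.2655]  P^-=[0.5180 0.0048 -0.1920; 0.0048 0.9456 -0.1005; -0.1920 -0.1005 1.0399]  S=[1.0158 0.0980 -0.0328; 0.0980 1.1903 0.0689; -0.0328 0.0689 1.2516]  K=[0.4548 0.0456 -0.2226; -0.1175 0.7947 -0.1278; 0.0757 0.0059 0.8617]  nu=[4.0651, 2.5371, -0.5733]  x^+=[0.2037, -0.6152, -1.4369]  P^+=[0.2341 -0.0431 0.0219; -0.0431 0.1927 -0.0157; 0.0219 -0.0157 0.1082]
step 2: x^-=[0.3760, -0.8718, -1.6688]  P^-=[0.3826 -0.0281 -0.0195; -0.0281 0.2482 -0.0393; -0.0195 -0.0393 0.4691]  S=[0.9300 0.0797 0.0252; 0.0797 0.4878 0.0551; 0.0252 0.0551 0.6103]  K=[0.4061 0.0677 -0.1740; -0.0858 0.5037 -0.0976; 0.0739 0.0131 0.7704]  nu=[0.4204, 0.9257, 1.7003]  x^+=[0.3136, -0.6075, -0.3157]  P^+=[0.2090 -0.0327 0.0228; -0.0327 0.1237 -0.0131; 0.0228 -0.0131 0.0975]
step 3: x^-=[0.3405, -0.6733, -0.2923]  P^-=[0.3531 -0.0220 -0.0144; -0.0220 0.1769 -0.0240; -0.0144 -0.0240 0.4478]  S=[0.9013 0.0842 0.0305; 0.0842 0.4238 0.0670; 0.0305 0.0670 0.5860]  K=[0.3866 0.0825 -0.1686; -0.0710 0.4202 -0.0782; 0.0709 0.0227 0.7625]  nu=[1.5033, 4.1264, 2.6170]  x^+=[0.8207, 0.7491, 1.9035]  P^+=[0.1993 -0.0271 0.0216; -0.0271 0.1031 -0.0105; 0.0216 -0.0105 0.0964]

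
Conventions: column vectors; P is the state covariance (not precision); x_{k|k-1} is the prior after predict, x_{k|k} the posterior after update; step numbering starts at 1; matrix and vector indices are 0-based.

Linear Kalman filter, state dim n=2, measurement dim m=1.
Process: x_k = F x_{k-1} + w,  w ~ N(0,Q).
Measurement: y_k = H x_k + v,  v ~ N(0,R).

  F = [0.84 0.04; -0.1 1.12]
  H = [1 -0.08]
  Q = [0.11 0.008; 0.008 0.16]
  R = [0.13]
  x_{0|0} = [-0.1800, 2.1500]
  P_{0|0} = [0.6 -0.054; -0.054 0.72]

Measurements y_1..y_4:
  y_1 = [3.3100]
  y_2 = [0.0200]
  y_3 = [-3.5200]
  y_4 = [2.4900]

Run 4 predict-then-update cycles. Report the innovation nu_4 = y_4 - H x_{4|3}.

step 1: x^-=[-0.0652, 2.4260]  P^-=[0.5309 -0.0607; -0.0607 1.0813]  S=[0.6775]  K=[0.7907; -0.2173]  nu=[3.5693]  x^+=[2.7572, 1.6504]  P^+=[0.1073 0.0557; 0.0557 1.0493]
step 2: x^-=[2.3820, 1.5727]  P^-=[0.1911 0.0982; 0.0982 1.4648]  S=[0.3148]  K=[0.5822; -0.0604]  nu=[-2.2362]  x^+=[1.0802, 1.7078]  P^+=[0.0844 0.1092; 0.1092 1.4637]
step 3: x^-=[0.9757, 1.8047]  P^-=[0.1792 0.1688; 0.1688 1.9724]  S=[0.2949]  K=[0.5621; 0.0374]  nu=[-4.3513]  x^+=[-1.4702, 1.6420]  P^+=[0.0861 0.1626; 0.1626 1.9720]
step 4: x^-=[-1.1693, 1.9860]  P^-=[0.1848 0.2415; 0.2415 2.5981]  S=[0.2928]  K=[0.5652; 0.1148]  nu=[3.8182]  x^+=[0.9888, 2.4243]  P^+=[0.0913 0.2225; 0.2225 2.5942]

innov = [3.8182]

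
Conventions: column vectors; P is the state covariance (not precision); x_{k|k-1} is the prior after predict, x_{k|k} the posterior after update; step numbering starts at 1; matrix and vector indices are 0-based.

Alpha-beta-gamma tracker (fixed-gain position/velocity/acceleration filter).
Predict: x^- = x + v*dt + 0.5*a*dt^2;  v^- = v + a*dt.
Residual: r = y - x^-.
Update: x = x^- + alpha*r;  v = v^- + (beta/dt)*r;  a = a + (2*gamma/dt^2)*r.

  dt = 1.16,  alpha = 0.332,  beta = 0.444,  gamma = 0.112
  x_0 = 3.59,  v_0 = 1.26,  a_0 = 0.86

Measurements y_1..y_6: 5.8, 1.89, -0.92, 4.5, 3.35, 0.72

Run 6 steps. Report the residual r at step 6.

resid = 3.3835

step 1: x_pred=5.6302  r=0.1698  x^+=5.6866  v^+=2.3226  a^+=0.8883
step 2: x_pred=8.9784  r=-7.0884  x^+=6.6251  v^+=0.6398  a^+=-0.2917
step 3: x_pred=7.1710  r=-8.0910  x^+=4.4848  v^+=-2.7955  a^+=-1.6386
step 4: x_pred=0.1396  r=4.3604  x^+=1.5872  v^+=-3.0273  a^+=-0.9127
step 5: x_pred=-2.5385  r=5.8885  x^+=-0.5835  v^+=-1.8322  a^+=0.0675
step 6: x_pred=-2.6635  r=3.3835  x^+=-1.5401  v^+=-0.4588  a^+=0.6307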